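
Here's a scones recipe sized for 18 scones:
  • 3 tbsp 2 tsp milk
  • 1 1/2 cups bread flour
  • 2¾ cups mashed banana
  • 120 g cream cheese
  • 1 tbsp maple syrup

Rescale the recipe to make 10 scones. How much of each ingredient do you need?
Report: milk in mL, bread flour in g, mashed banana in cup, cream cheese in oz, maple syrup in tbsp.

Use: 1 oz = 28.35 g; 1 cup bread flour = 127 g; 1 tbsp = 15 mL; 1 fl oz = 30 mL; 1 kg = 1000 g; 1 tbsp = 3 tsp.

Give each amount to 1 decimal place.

milk: 30.6 mL; bread flour: 105.8 g; mashed banana: 1.5 cup; cream cheese: 2.4 oz; maple syrup: 0.6 tbsp

Scaling factor: 10/18 = 5/9.
milk: (3 tbsp + 2 tsp = 11/3 tbsp) × 5/9 × 15 mL/tbsp ≈ 30.6 mL
bread flour: 1.5 cup × 5/9 × 127 g/cup ≈ 105.8 g
mashed banana: 2.75 cup × 5/9 ≈ 1.5 cup
cream cheese: 120 g × 5/9 ÷ 28.35 g/oz ≈ 2.4 oz
maple syrup: 1 tbsp × 5/9 ≈ 0.6 tbsp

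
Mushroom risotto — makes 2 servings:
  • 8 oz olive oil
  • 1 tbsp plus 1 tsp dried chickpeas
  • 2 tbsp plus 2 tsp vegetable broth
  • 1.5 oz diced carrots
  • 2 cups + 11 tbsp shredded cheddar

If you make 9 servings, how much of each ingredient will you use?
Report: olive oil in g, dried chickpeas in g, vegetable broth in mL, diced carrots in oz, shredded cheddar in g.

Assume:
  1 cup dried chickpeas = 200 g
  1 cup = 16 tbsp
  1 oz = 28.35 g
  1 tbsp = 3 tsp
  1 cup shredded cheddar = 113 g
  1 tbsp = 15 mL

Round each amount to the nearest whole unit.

Scaling factor: 9/2 = 4.5.
olive oil: 8 oz × 9/2 × 28.35 g/oz ≈ 1021 g
dried chickpeas: (1 tbsp + 1 tsp = 4/3 tbsp) × 9/2 ÷ 16 tbsp/cup × 200 g/cup = 75 g
vegetable broth: (2 tbsp + 2 tsp = 8/3 tbsp) × 9/2 × 15 mL/tbsp = 180 mL
diced carrots: 1.5 oz × 9/2 ≈ 7 oz
shredded cheddar: (2 cup + 11 tbsp = 2.6875 cup) × 9/2 × 113 g/cup ≈ 1367 g

olive oil: 1021 g; dried chickpeas: 75 g; vegetable broth: 180 mL; diced carrots: 7 oz; shredded cheddar: 1367 g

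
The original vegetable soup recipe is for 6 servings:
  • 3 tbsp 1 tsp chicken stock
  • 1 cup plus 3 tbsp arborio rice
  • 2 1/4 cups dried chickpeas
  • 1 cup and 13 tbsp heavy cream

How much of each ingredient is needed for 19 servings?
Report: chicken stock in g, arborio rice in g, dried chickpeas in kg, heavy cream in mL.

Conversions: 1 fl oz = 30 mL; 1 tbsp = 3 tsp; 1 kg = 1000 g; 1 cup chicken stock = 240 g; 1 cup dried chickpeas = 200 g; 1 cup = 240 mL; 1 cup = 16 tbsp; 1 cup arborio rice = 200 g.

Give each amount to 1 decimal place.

Scaling factor: 19/6.
chicken stock: (3 tbsp + 1 tsp = 10/3 tbsp) × 19/6 ÷ 16 tbsp/cup × 240 g/cup ≈ 158.3 g
arborio rice: (1 cup + 3 tbsp = 1.1875 cup) × 19/6 × 200 g/cup ≈ 752.1 g
dried chickpeas: 2.25 cup × 19/6 × 200 g/cup ÷ 1000 g/kg ≈ 1.4 kg
heavy cream: (1 cup + 13 tbsp = 1.8125 cup) × 19/6 × 240 mL/cup = 1377.5 mL

chicken stock: 158.3 g; arborio rice: 752.1 g; dried chickpeas: 1.4 kg; heavy cream: 1377.5 mL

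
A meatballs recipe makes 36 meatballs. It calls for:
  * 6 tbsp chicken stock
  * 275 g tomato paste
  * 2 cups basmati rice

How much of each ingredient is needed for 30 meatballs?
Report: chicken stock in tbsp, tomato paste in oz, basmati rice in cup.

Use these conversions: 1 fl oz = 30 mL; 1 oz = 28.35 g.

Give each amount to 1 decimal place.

Scaling factor: 30/36 = 5/6.
chicken stock: 6 tbsp × 5/6 = 5.0 tbsp
tomato paste: 275 g × 5/6 ÷ 28.35 g/oz ≈ 8.1 oz
basmati rice: 2 cup × 5/6 ≈ 1.7 cup

chicken stock: 5.0 tbsp; tomato paste: 8.1 oz; basmati rice: 1.7 cup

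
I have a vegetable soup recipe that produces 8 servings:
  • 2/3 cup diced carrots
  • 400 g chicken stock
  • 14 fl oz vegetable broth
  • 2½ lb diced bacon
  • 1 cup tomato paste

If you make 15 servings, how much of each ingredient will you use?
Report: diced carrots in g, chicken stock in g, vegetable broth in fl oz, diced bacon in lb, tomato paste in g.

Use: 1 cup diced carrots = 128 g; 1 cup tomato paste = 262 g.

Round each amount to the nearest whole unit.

diced carrots: 160 g; chicken stock: 750 g; vegetable broth: 26 fl oz; diced bacon: 5 lb; tomato paste: 491 g

Scaling factor: 15/8 = 1.875.
diced carrots: 2/3 cup × 15/8 × 128 g/cup = 160 g
chicken stock: 400 g × 15/8 = 750 g
vegetable broth: 14 fl oz × 15/8 ≈ 26 fl oz
diced bacon: 2.5 lb × 15/8 ≈ 5 lb
tomato paste: 1 cup × 15/8 × 262 g/cup ≈ 491 g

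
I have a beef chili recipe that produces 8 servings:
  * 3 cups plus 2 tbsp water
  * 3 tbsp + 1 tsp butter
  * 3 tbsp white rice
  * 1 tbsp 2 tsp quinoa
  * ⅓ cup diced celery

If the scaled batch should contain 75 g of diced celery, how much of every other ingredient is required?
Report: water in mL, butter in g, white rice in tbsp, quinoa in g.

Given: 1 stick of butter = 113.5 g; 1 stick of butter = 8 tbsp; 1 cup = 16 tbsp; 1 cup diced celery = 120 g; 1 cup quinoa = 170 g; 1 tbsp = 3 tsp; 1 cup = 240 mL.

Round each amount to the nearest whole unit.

The original recipe has 40 g of diced celery, so the scaling factor is 75 ÷ 40 = 15/8 = 1.875.
water: (3 cup + 2 tbsp = 3.125 cup) × 15/8 × 240 mL/cup ≈ 1406 mL
butter: (3 tbsp + 1 tsp = 10/3 tbsp) × 15/8 ÷ 8 tbsp/stick × 113.5 g/stick ≈ 89 g
white rice: 3 tbsp × 15/8 ≈ 6 tbsp
quinoa: (1 tbsp + 2 tsp = 5/3 tbsp) × 15/8 ÷ 16 tbsp/cup × 170 g/cup ≈ 33 g

water: 1406 mL; butter: 89 g; white rice: 6 tbsp; quinoa: 33 g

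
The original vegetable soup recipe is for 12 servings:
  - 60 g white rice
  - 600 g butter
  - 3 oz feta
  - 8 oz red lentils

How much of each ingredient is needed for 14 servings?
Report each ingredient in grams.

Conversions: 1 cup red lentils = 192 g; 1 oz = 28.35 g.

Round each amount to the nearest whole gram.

Scaling factor: 14/12 = 7/6.
white rice: 60 g × 7/6 = 70 g
butter: 600 g × 7/6 = 700 g
feta: 3 oz × 7/6 × 28.35 g/oz ≈ 99 g
red lentils: 8 oz × 7/6 × 28.35 g/oz ≈ 265 g

white rice: 70 g; butter: 700 g; feta: 99 g; red lentils: 265 g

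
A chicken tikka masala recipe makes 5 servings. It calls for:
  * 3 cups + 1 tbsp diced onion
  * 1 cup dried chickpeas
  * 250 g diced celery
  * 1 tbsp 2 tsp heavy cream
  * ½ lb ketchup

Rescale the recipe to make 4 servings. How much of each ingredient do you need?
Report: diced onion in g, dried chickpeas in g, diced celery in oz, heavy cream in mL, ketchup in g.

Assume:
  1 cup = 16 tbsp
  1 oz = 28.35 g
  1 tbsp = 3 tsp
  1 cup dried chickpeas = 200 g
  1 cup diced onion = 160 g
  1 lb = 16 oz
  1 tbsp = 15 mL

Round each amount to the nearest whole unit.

diced onion: 392 g; dried chickpeas: 160 g; diced celery: 7 oz; heavy cream: 20 mL; ketchup: 181 g

Scaling factor: 4/5 = 0.8.
diced onion: (3 cup + 1 tbsp = 3.0625 cup) × 4/5 × 160 g/cup = 392 g
dried chickpeas: 1 cup × 4/5 × 200 g/cup = 160 g
diced celery: 250 g × 4/5 ÷ 28.35 g/oz ≈ 7 oz
heavy cream: (1 tbsp + 2 tsp = 5/3 tbsp) × 4/5 × 15 mL/tbsp = 20 mL
ketchup: 0.5 lb × 4/5 × 16 oz/lb × 28.35 g/oz ≈ 181 g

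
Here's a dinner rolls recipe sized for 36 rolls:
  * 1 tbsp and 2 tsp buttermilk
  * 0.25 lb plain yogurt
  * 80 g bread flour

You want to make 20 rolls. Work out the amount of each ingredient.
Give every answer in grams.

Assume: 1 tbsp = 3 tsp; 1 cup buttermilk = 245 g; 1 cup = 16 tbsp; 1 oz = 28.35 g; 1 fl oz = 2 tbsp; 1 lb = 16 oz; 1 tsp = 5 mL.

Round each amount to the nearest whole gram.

Scaling factor: 20/36 = 5/9.
buttermilk: (1 tbsp + 2 tsp = 5/3 tbsp) × 5/9 ÷ 16 tbsp/cup × 245 g/cup ≈ 14 g
plain yogurt: 0.25 lb × 5/9 × 16 oz/lb × 28.35 g/oz = 63 g
bread flour: 80 g × 5/9 ≈ 44 g

buttermilk: 14 g; plain yogurt: 63 g; bread flour: 44 g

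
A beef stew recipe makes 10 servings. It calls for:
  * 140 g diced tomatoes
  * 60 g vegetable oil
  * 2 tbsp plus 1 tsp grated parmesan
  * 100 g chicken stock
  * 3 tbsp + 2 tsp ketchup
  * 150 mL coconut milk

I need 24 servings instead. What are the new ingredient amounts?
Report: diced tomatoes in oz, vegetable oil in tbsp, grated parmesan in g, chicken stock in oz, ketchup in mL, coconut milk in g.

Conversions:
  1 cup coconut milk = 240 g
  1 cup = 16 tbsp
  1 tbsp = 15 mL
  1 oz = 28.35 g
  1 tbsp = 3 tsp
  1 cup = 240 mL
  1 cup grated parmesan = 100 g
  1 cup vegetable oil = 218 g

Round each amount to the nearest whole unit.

diced tomatoes: 12 oz; vegetable oil: 11 tbsp; grated parmesan: 35 g; chicken stock: 8 oz; ketchup: 132 mL; coconut milk: 360 g

Scaling factor: 24/10 = 12/5 = 2.4.
diced tomatoes: 140 g × 12/5 ÷ 28.35 g/oz ≈ 12 oz
vegetable oil: 60 g × 12/5 ÷ 218 g/cup × 16 tbsp/cup ≈ 11 tbsp
grated parmesan: (2 tbsp + 1 tsp = 7/3 tbsp) × 12/5 ÷ 16 tbsp/cup × 100 g/cup = 35 g
chicken stock: 100 g × 12/5 ÷ 28.35 g/oz ≈ 8 oz
ketchup: (3 tbsp + 2 tsp = 11/3 tbsp) × 12/5 × 15 mL/tbsp = 132 mL
coconut milk: 150 mL × 12/5 ÷ 240 mL/cup × 240 g/cup = 360 g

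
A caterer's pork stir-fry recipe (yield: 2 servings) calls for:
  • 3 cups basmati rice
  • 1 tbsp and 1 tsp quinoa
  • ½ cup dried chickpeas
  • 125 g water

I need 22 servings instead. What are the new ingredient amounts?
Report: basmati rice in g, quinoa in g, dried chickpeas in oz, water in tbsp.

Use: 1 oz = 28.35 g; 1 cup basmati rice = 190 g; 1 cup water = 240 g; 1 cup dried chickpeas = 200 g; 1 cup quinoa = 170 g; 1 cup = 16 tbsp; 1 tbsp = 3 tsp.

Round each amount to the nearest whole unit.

Scaling factor: 22/2 = 11.
basmati rice: 3 cup × 11 × 190 g/cup = 6270 g
quinoa: (1 tbsp + 1 tsp = 4/3 tbsp) × 11 ÷ 16 tbsp/cup × 170 g/cup ≈ 156 g
dried chickpeas: 0.5 cup × 11 × 200 g/cup ÷ 28.35 g/oz ≈ 39 oz
water: 125 g × 11 ÷ 240 g/cup × 16 tbsp/cup ≈ 92 tbsp

basmati rice: 6270 g; quinoa: 156 g; dried chickpeas: 39 oz; water: 92 tbsp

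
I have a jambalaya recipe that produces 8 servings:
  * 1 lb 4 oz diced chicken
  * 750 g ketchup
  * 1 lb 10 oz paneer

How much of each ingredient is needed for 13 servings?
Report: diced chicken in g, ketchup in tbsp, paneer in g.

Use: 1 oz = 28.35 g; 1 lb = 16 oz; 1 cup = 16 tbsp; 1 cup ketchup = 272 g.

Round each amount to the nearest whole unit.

Scaling factor: 13/8 = 1.625.
diced chicken: (1 lb + 4 oz = 1.25 lb) × 13/8 × 16 oz/lb × 28.35 g/oz ≈ 921 g
ketchup: 750 g × 13/8 ÷ 272 g/cup × 16 tbsp/cup ≈ 72 tbsp
paneer: (1 lb + 10 oz = 1.625 lb) × 13/8 × 16 oz/lb × 28.35 g/oz ≈ 1198 g

diced chicken: 921 g; ketchup: 72 tbsp; paneer: 1198 g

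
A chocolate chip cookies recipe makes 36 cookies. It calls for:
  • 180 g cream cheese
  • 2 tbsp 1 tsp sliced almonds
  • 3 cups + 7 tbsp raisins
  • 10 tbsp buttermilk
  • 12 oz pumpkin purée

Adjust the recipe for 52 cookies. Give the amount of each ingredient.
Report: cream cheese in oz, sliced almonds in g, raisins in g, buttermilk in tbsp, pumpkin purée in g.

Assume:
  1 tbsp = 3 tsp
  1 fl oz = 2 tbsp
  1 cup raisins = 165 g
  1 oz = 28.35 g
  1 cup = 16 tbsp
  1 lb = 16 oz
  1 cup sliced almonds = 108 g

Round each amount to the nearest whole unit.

Scaling factor: 52/36 = 13/9.
cream cheese: 180 g × 13/9 ÷ 28.35 g/oz ≈ 9 oz
sliced almonds: (2 tbsp + 1 tsp = 7/3 tbsp) × 13/9 ÷ 16 tbsp/cup × 108 g/cup ≈ 23 g
raisins: (3 cup + 7 tbsp = 3.4375 cup) × 13/9 × 165 g/cup ≈ 819 g
buttermilk: 10 tbsp × 13/9 ≈ 14 tbsp
pumpkin purée: 12 oz × 13/9 × 28.35 g/oz ≈ 491 g

cream cheese: 9 oz; sliced almonds: 23 g; raisins: 819 g; buttermilk: 14 tbsp; pumpkin purée: 491 g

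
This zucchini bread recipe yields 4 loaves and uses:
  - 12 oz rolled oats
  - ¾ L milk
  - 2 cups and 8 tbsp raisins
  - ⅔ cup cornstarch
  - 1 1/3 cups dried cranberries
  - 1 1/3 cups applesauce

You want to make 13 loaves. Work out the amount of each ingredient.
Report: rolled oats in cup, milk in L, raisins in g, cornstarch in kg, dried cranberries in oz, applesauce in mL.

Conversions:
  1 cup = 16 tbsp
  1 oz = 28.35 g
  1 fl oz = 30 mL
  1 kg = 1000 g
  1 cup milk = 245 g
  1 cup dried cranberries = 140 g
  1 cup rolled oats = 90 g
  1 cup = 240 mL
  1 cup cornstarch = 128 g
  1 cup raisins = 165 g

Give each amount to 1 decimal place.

Scaling factor: 13/4 = 3.25.
rolled oats: 12 oz × 13/4 × 28.35 g/oz ÷ 90 g/cup ≈ 12.3 cup
milk: 0.75 L × 13/4 ≈ 2.4 L
raisins: (2 cup + 8 tbsp = 2.5 cup) × 13/4 × 165 g/cup ≈ 1340.6 g
cornstarch: 2/3 cup × 13/4 × 128 g/cup ÷ 1000 g/kg ≈ 0.3 kg
dried cranberries: 4/3 cup × 13/4 × 140 g/cup ÷ 28.35 g/oz ≈ 21.4 oz
applesauce: 4/3 cup × 13/4 × 240 mL/cup = 1040.0 mL

rolled oats: 12.3 cup; milk: 2.4 L; raisins: 1340.6 g; cornstarch: 0.3 kg; dried cranberries: 21.4 oz; applesauce: 1040.0 mL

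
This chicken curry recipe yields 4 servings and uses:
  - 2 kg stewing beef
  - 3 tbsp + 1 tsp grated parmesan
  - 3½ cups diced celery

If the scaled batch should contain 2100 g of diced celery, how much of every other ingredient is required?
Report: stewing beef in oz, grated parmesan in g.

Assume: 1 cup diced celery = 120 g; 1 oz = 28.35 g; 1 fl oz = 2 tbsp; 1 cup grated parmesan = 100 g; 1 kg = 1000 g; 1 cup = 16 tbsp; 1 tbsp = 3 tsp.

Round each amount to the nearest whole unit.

The original recipe has 420 g of diced celery, so the scaling factor is 2100 ÷ 420 = 5.
stewing beef: 2 kg × 5 × 1000 g/kg ÷ 28.35 g/oz ≈ 353 oz
grated parmesan: (3 tbsp + 1 tsp = 10/3 tbsp) × 5 ÷ 16 tbsp/cup × 100 g/cup ≈ 104 g

stewing beef: 353 oz; grated parmesan: 104 g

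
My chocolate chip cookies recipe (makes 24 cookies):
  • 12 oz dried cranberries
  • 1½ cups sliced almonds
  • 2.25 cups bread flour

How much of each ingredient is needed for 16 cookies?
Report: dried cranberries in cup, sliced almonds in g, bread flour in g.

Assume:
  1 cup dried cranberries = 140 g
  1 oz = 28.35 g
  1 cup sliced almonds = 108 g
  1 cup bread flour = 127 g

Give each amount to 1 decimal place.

Scaling factor: 16/24 = 2/3.
dried cranberries: 12 oz × 2/3 × 28.35 g/oz ÷ 140 g/cup ≈ 1.6 cup
sliced almonds: 1.5 cup × 2/3 × 108 g/cup = 108.0 g
bread flour: 2.25 cup × 2/3 × 127 g/cup = 190.5 g

dried cranberries: 1.6 cup; sliced almonds: 108.0 g; bread flour: 190.5 g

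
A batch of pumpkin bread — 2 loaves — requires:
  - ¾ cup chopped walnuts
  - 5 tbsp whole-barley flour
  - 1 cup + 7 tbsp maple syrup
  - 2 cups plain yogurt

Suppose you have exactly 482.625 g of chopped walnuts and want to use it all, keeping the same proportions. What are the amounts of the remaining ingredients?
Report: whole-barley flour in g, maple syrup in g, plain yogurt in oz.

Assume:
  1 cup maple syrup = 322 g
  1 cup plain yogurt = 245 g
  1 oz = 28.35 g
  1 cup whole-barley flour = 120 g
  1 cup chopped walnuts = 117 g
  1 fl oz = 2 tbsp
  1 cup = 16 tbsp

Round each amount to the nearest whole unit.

The original recipe has 87.75 g of chopped walnuts, so the scaling factor is 482.625 ÷ 87.75 = 11/2 = 5.5.
whole-barley flour: 5 tbsp × 11/2 ÷ 16 tbsp/cup × 120 g/cup ≈ 206 g
maple syrup: (1 cup + 7 tbsp = 1.4375 cup) × 11/2 × 322 g/cup ≈ 2546 g
plain yogurt: 2 cup × 11/2 × 245 g/cup ÷ 28.35 g/oz ≈ 95 oz

whole-barley flour: 206 g; maple syrup: 2546 g; plain yogurt: 95 oz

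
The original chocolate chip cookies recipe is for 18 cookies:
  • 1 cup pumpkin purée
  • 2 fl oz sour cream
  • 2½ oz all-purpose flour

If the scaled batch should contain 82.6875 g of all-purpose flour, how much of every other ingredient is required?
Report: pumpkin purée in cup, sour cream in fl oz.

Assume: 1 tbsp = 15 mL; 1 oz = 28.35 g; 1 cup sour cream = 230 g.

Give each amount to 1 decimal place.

pumpkin purée: 1.2 cup; sour cream: 2.3 fl oz

The original recipe has 70.875 g of all-purpose flour, so the scaling factor is 82.6875 ÷ 70.875 = 7/6.
pumpkin purée: 1 cup × 7/6 ≈ 1.2 cup
sour cream: 2 fl oz × 7/6 ≈ 2.3 fl oz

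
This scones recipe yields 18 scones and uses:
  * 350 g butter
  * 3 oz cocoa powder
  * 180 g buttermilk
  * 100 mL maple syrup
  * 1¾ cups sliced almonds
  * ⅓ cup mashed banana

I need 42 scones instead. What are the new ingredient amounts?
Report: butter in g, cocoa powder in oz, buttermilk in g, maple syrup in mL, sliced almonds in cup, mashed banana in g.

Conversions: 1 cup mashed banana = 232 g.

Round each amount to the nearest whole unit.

butter: 817 g; cocoa powder: 7 oz; buttermilk: 420 g; maple syrup: 233 mL; sliced almonds: 4 cup; mashed banana: 180 g

Scaling factor: 42/18 = 7/3.
butter: 350 g × 7/3 ≈ 817 g
cocoa powder: 3 oz × 7/3 = 7 oz
buttermilk: 180 g × 7/3 = 420 g
maple syrup: 100 mL × 7/3 ≈ 233 mL
sliced almonds: 1.75 cup × 7/3 ≈ 4 cup
mashed banana: 1/3 cup × 7/3 × 232 g/cup ≈ 180 g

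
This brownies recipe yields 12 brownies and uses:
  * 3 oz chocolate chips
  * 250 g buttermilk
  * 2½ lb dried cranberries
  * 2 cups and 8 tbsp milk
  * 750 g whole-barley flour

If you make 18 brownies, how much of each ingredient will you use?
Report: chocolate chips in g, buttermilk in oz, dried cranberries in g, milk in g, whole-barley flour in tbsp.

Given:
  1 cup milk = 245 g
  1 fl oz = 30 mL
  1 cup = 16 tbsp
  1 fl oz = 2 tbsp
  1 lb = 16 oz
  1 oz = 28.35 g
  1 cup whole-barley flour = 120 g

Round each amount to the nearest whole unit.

chocolate chips: 128 g; buttermilk: 13 oz; dried cranberries: 1701 g; milk: 919 g; whole-barley flour: 150 tbsp

Scaling factor: 18/12 = 3/2 = 1.5.
chocolate chips: 3 oz × 3/2 × 28.35 g/oz ≈ 128 g
buttermilk: 250 g × 3/2 ÷ 28.35 g/oz ≈ 13 oz
dried cranberries: 2.5 lb × 3/2 × 16 oz/lb × 28.35 g/oz = 1701 g
milk: (2 cup + 8 tbsp = 2.5 cup) × 3/2 × 245 g/cup ≈ 919 g
whole-barley flour: 750 g × 3/2 ÷ 120 g/cup × 16 tbsp/cup = 150 tbsp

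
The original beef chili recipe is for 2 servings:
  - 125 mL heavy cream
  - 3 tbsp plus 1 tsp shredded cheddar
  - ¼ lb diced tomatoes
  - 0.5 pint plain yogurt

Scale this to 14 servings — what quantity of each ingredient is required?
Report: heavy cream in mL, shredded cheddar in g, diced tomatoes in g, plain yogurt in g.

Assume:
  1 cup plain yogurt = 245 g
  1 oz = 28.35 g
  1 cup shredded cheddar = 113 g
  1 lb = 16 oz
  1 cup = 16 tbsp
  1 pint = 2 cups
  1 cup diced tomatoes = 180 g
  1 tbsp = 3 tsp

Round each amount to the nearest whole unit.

Scaling factor: 14/2 = 7.
heavy cream: 125 mL × 7 = 875 mL
shredded cheddar: (3 tbsp + 1 tsp = 10/3 tbsp) × 7 ÷ 16 tbsp/cup × 113 g/cup ≈ 165 g
diced tomatoes: 0.25 lb × 7 × 16 oz/lb × 28.35 g/oz ≈ 794 g
plain yogurt: 0.5 pint × 7 × 2 cup/pint × 245 g/cup = 1715 g

heavy cream: 875 mL; shredded cheddar: 165 g; diced tomatoes: 794 g; plain yogurt: 1715 g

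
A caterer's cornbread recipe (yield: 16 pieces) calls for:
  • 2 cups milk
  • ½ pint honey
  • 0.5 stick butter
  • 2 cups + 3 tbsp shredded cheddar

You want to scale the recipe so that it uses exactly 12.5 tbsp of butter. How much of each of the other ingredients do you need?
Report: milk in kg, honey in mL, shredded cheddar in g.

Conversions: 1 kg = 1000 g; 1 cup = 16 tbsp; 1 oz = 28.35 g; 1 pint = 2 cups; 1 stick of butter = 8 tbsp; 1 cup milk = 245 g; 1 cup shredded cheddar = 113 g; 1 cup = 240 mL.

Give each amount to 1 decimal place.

milk: 1.5 kg; honey: 750.0 mL; shredded cheddar: 772.5 g

The original recipe has 4 tbsp of butter, so the scaling factor is 12.5 ÷ 4 = 25/8 = 3.125.
milk: 2 cup × 25/8 × 245 g/cup ÷ 1000 g/kg ≈ 1.5 kg
honey: 0.5 pint × 25/8 × 2 cup/pint × 240 mL/cup = 750.0 mL
shredded cheddar: (2 cup + 3 tbsp = 2.1875 cup) × 25/8 × 113 g/cup ≈ 772.5 g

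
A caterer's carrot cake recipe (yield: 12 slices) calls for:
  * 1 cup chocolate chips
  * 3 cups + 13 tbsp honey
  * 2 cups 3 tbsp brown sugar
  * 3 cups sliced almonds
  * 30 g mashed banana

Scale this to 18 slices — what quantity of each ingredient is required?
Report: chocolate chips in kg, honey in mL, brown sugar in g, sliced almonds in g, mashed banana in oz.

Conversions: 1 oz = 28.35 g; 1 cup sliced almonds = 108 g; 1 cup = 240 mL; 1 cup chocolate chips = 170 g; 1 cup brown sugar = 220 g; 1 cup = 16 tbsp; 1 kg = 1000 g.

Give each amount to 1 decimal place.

chocolate chips: 0.3 kg; honey: 1372.5 mL; brown sugar: 721.9 g; sliced almonds: 486.0 g; mashed banana: 1.6 oz

Scaling factor: 18/12 = 3/2 = 1.5.
chocolate chips: 1 cup × 3/2 × 170 g/cup ÷ 1000 g/kg ≈ 0.3 kg
honey: (3 cup + 13 tbsp = 3.8125 cup) × 3/2 × 240 mL/cup = 1372.5 mL
brown sugar: (2 cup + 3 tbsp = 2.1875 cup) × 3/2 × 220 g/cup ≈ 721.9 g
sliced almonds: 3 cup × 3/2 × 108 g/cup = 486.0 g
mashed banana: 30 g × 3/2 ÷ 28.35 g/oz ≈ 1.6 oz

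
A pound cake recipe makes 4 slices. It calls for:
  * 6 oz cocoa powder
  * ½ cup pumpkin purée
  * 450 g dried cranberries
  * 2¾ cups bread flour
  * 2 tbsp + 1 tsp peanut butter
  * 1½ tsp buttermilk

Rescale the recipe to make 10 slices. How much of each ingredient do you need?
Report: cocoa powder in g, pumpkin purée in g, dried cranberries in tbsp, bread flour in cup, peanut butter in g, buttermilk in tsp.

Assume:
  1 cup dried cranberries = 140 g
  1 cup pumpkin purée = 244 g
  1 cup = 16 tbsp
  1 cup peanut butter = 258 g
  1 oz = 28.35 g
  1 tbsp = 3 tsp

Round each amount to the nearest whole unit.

cocoa powder: 425 g; pumpkin purée: 305 g; dried cranberries: 129 tbsp; bread flour: 7 cup; peanut butter: 94 g; buttermilk: 4 tsp

Scaling factor: 10/4 = 5/2 = 2.5.
cocoa powder: 6 oz × 5/2 × 28.35 g/oz ≈ 425 g
pumpkin purée: 0.5 cup × 5/2 × 244 g/cup = 305 g
dried cranberries: 450 g × 5/2 ÷ 140 g/cup × 16 tbsp/cup ≈ 129 tbsp
bread flour: 2.75 cup × 5/2 ≈ 7 cup
peanut butter: (2 tbsp + 1 tsp = 7/3 tbsp) × 5/2 ÷ 16 tbsp/cup × 258 g/cup ≈ 94 g
buttermilk: 1.5 tsp × 5/2 ≈ 4 tsp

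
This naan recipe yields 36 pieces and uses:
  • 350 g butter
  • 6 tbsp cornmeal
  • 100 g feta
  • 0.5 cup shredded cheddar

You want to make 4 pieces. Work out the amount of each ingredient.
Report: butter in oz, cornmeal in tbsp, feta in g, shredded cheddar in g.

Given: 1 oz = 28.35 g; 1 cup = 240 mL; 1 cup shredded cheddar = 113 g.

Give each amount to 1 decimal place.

Scaling factor: 4/36 = 1/9.
butter: 350 g × 1/9 ÷ 28.35 g/oz ≈ 1.4 oz
cornmeal: 6 tbsp × 1/9 ≈ 0.7 tbsp
feta: 100 g × 1/9 ≈ 11.1 g
shredded cheddar: 0.5 cup × 1/9 × 113 g/cup ≈ 6.3 g

butter: 1.4 oz; cornmeal: 0.7 tbsp; feta: 11.1 g; shredded cheddar: 6.3 g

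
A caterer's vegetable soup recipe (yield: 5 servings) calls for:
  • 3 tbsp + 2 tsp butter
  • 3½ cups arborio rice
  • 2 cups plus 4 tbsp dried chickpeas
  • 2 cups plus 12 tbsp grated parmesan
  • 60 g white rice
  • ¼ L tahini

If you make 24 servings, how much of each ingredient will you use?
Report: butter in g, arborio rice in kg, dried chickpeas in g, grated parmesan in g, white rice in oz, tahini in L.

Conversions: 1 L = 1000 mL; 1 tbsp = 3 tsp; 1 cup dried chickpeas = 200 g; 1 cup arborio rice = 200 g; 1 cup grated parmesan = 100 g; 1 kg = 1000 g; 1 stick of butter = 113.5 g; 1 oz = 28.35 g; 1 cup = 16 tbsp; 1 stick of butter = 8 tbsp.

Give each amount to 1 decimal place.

butter: 249.7 g; arborio rice: 3.4 kg; dried chickpeas: 2160.0 g; grated parmesan: 1320.0 g; white rice: 10.2 oz; tahini: 1.2 L

Scaling factor: 24/5 = 4.8.
butter: (3 tbsp + 2 tsp = 11/3 tbsp) × 24/5 ÷ 8 tbsp/stick × 113.5 g/stick = 249.7 g
arborio rice: 3.5 cup × 24/5 × 200 g/cup ÷ 1000 g/kg ≈ 3.4 kg
dried chickpeas: (2 cup + 4 tbsp = 2.25 cup) × 24/5 × 200 g/cup = 2160.0 g
grated parmesan: (2 cup + 12 tbsp = 2.75 cup) × 24/5 × 100 g/cup = 1320.0 g
white rice: 60 g × 24/5 ÷ 28.35 g/oz ≈ 10.2 oz
tahini: 0.25 L × 24/5 = 1.2 L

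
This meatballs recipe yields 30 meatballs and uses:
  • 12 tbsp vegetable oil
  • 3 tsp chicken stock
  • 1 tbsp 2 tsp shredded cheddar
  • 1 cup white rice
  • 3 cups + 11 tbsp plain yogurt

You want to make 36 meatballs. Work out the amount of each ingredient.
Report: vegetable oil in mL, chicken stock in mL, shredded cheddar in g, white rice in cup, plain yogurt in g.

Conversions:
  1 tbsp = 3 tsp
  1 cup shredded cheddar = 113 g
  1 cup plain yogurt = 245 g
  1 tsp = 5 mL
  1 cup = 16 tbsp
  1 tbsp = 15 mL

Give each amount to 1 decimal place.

Scaling factor: 36/30 = 6/5 = 1.2.
vegetable oil: 12 tbsp × 6/5 × 15 mL/tbsp = 216.0 mL
chicken stock: 3 tsp × 6/5 × 5 mL/tsp = 18.0 mL
shredded cheddar: (1 tbsp + 2 tsp = 5/3 tbsp) × 6/5 ÷ 16 tbsp/cup × 113 g/cup ≈ 14.1 g
white rice: 1 cup × 6/5 = 1.2 cup
plain yogurt: (3 cup + 11 tbsp = 3.6875 cup) × 6/5 × 245 g/cup ≈ 1084.1 g

vegetable oil: 216.0 mL; chicken stock: 18.0 mL; shredded cheddar: 14.1 g; white rice: 1.2 cup; plain yogurt: 1084.1 g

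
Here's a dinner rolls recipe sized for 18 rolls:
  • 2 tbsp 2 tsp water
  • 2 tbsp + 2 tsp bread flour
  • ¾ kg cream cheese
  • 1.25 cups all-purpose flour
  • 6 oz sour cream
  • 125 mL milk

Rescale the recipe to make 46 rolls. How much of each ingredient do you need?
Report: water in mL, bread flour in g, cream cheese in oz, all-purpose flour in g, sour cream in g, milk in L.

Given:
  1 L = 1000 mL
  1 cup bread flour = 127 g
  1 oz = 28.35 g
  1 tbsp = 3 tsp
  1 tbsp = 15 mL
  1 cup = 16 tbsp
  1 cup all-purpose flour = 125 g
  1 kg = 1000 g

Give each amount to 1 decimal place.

water: 102.2 mL; bread flour: 54.1 g; cream cheese: 67.6 oz; all-purpose flour: 399.3 g; sour cream: 434.7 g; milk: 0.3 L

Scaling factor: 46/18 = 23/9.
water: (2 tbsp + 2 tsp = 8/3 tbsp) × 23/9 × 15 mL/tbsp ≈ 102.2 mL
bread flour: (2 tbsp + 2 tsp = 8/3 tbsp) × 23/9 ÷ 16 tbsp/cup × 127 g/cup ≈ 54.1 g
cream cheese: 0.75 kg × 23/9 × 1000 g/kg ÷ 28.35 g/oz ≈ 67.6 oz
all-purpose flour: 1.25 cup × 23/9 × 125 g/cup ≈ 399.3 g
sour cream: 6 oz × 23/9 × 28.35 g/oz = 434.7 g
milk: 125 mL × 23/9 ÷ 1000 mL/L ≈ 0.3 L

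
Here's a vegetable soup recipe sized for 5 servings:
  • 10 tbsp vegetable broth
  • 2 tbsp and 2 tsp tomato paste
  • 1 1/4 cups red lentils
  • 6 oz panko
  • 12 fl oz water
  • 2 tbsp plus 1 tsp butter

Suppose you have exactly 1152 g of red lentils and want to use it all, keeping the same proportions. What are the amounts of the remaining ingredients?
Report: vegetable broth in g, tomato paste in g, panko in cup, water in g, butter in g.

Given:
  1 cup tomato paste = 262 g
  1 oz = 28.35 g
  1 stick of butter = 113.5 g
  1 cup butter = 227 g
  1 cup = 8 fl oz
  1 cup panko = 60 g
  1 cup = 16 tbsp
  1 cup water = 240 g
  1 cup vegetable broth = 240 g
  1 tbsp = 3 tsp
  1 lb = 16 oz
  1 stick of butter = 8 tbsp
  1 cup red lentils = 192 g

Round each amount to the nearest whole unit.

vegetable broth: 720 g; tomato paste: 210 g; panko: 14 cup; water: 1728 g; butter: 159 g

The original recipe has 240 g of red lentils, so the scaling factor is 1152 ÷ 240 = 24/5 = 4.8.
vegetable broth: 10 tbsp × 24/5 ÷ 16 tbsp/cup × 240 g/cup = 720 g
tomato paste: (2 tbsp + 2 tsp = 8/3 tbsp) × 24/5 ÷ 16 tbsp/cup × 262 g/cup ≈ 210 g
panko: 6 oz × 24/5 × 28.35 g/oz ÷ 60 g/cup ≈ 14 cup
water: 12 fl oz × 24/5 ÷ 8 fl oz/cup × 240 g/cup = 1728 g
butter: (2 tbsp + 1 tsp = 7/3 tbsp) × 24/5 ÷ 8 tbsp/stick × 113.5 g/stick ≈ 159 g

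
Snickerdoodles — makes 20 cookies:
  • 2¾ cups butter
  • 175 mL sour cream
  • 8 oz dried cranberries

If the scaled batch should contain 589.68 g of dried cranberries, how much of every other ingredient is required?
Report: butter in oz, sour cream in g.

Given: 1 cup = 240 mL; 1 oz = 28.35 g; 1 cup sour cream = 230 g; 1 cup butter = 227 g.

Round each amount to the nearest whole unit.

butter: 57 oz; sour cream: 436 g

The original recipe has 226.8 g of dried cranberries, so the scaling factor is 589.68 ÷ 226.8 = 13/5 = 2.6.
butter: 2.75 cup × 13/5 × 227 g/cup ÷ 28.35 g/oz ≈ 57 oz
sour cream: 175 mL × 13/5 ÷ 240 mL/cup × 230 g/cup ≈ 436 g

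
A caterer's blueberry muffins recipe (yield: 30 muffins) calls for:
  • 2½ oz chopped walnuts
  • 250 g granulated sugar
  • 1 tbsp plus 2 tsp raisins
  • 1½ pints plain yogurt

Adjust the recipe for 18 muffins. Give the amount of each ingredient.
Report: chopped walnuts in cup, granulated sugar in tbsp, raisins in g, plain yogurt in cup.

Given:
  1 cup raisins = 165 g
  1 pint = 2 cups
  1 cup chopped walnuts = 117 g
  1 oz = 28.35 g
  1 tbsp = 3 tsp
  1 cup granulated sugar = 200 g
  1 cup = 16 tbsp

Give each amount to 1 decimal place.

Scaling factor: 18/30 = 3/5 = 0.6.
chopped walnuts: 2.5 oz × 3/5 × 28.35 g/oz ÷ 117 g/cup ≈ 0.4 cup
granulated sugar: 250 g × 3/5 ÷ 200 g/cup × 16 tbsp/cup = 12.0 tbsp
raisins: (1 tbsp + 2 tsp = 5/3 tbsp) × 3/5 ÷ 16 tbsp/cup × 165 g/cup ≈ 10.3 g
plain yogurt: 1.5 pint × 3/5 × 2 cup/pint = 1.8 cup

chopped walnuts: 0.4 cup; granulated sugar: 12.0 tbsp; raisins: 10.3 g; plain yogurt: 1.8 cup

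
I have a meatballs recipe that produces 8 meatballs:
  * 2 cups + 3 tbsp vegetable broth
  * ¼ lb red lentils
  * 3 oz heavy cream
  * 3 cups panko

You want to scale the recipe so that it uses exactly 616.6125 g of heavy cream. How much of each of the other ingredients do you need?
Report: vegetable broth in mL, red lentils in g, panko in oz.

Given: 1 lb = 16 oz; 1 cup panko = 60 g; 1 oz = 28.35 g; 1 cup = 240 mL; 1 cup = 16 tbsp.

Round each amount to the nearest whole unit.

The original recipe has 85.05 g of heavy cream, so the scaling factor is 616.6125 ÷ 85.05 = 29/4 = 7.25.
vegetable broth: (2 cup + 3 tbsp = 2.1875 cup) × 29/4 × 240 mL/cup ≈ 3806 mL
red lentils: 0.25 lb × 29/4 × 16 oz/lb × 28.35 g/oz ≈ 822 g
panko: 3 cup × 29/4 × 60 g/cup ÷ 28.35 g/oz ≈ 46 oz

vegetable broth: 3806 mL; red lentils: 822 g; panko: 46 oz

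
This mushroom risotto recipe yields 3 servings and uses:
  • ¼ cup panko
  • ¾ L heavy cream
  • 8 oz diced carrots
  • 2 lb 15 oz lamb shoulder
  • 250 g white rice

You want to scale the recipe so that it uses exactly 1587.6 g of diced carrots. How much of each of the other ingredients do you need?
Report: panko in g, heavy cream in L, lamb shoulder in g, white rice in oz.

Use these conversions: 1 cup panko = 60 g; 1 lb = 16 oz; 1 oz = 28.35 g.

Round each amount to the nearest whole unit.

panko: 105 g; heavy cream: 5 L; lamb shoulder: 9327 g; white rice: 62 oz

The original recipe has 226.8 g of diced carrots, so the scaling factor is 1587.6 ÷ 226.8 = 7.
panko: 0.25 cup × 7 × 60 g/cup = 105 g
heavy cream: 0.75 L × 7 ≈ 5 L
lamb shoulder: (2 lb + 15 oz = 2.9375 lb) × 7 × 16 oz/lb × 28.35 g/oz ≈ 9327 g
white rice: 250 g × 7 ÷ 28.35 g/oz ≈ 62 oz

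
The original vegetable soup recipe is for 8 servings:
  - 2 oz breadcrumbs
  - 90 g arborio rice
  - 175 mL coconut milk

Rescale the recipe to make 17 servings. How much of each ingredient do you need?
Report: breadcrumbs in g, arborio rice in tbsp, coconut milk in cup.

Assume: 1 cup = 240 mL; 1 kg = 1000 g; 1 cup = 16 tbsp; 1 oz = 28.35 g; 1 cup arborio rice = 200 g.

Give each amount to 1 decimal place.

breadcrumbs: 120.5 g; arborio rice: 15.3 tbsp; coconut milk: 1.5 cup

Scaling factor: 17/8 = 2.125.
breadcrumbs: 2 oz × 17/8 × 28.35 g/oz ≈ 120.5 g
arborio rice: 90 g × 17/8 ÷ 200 g/cup × 16 tbsp/cup = 15.3 tbsp
coconut milk: 175 mL × 17/8 ÷ 240 mL/cup ≈ 1.5 cup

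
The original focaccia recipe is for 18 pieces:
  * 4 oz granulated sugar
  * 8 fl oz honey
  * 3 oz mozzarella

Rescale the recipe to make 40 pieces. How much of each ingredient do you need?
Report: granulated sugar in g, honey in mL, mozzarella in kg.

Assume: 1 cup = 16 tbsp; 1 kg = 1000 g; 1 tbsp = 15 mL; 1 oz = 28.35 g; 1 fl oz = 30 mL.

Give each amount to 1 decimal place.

Scaling factor: 40/18 = 20/9.
granulated sugar: 4 oz × 20/9 × 28.35 g/oz = 252.0 g
honey: 8 fl oz × 20/9 × 30 mL/fl oz ≈ 533.3 mL
mozzarella: 3 oz × 20/9 × 28.35 g/oz ÷ 1000 g/kg ≈ 0.2 kg

granulated sugar: 252.0 g; honey: 533.3 mL; mozzarella: 0.2 kg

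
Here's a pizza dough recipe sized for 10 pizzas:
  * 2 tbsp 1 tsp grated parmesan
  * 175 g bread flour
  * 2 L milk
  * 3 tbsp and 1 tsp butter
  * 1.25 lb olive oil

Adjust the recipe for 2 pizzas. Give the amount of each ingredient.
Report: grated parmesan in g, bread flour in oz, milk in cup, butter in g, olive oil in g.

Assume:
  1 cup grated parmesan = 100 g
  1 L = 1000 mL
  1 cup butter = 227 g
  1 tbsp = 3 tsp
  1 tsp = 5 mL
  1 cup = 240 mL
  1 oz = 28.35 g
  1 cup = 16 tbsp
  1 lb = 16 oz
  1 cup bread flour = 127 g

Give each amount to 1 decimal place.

grated parmesan: 2.9 g; bread flour: 1.2 oz; milk: 1.7 cup; butter: 9.5 g; olive oil: 113.4 g

Scaling factor: 2/10 = 1/5 = 0.2.
grated parmesan: (2 tbsp + 1 tsp = 7/3 tbsp) × 1/5 ÷ 16 tbsp/cup × 100 g/cup ≈ 2.9 g
bread flour: 175 g × 1/5 ÷ 28.35 g/oz ≈ 1.2 oz
milk: 2 L × 1/5 × 1000 mL/L ÷ 240 mL/cup ≈ 1.7 cup
butter: (3 tbsp + 1 tsp = 10/3 tbsp) × 1/5 ÷ 16 tbsp/cup × 227 g/cup ≈ 9.5 g
olive oil: 1.25 lb × 1/5 × 16 oz/lb × 28.35 g/oz = 113.4 g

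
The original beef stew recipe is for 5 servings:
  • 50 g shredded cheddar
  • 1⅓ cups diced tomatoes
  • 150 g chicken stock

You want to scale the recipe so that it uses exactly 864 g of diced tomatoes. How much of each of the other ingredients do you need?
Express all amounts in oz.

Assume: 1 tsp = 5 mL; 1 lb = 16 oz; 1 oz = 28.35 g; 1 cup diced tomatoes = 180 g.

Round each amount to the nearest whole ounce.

shredded cheddar: 6 oz; chicken stock: 19 oz

The original recipe has 240 g of diced tomatoes, so the scaling factor is 864 ÷ 240 = 18/5 = 3.6.
shredded cheddar: 50 g × 18/5 ÷ 28.35 g/oz ≈ 6 oz
chicken stock: 150 g × 18/5 ÷ 28.35 g/oz ≈ 19 oz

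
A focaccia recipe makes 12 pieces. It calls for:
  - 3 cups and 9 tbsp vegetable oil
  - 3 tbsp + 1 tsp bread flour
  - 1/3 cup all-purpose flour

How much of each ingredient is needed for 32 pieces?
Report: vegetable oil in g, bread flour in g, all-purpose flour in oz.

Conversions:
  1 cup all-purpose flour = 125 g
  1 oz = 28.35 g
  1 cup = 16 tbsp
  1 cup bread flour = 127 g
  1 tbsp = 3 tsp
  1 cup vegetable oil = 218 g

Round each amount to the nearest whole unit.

Scaling factor: 32/12 = 8/3.
vegetable oil: (3 cup + 9 tbsp = 3.5625 cup) × 8/3 × 218 g/cup = 2071 g
bread flour: (3 tbsp + 1 tsp = 10/3 tbsp) × 8/3 ÷ 16 tbsp/cup × 127 g/cup ≈ 71 g
all-purpose flour: 1/3 cup × 8/3 × 125 g/cup ÷ 28.35 g/oz ≈ 4 oz

vegetable oil: 2071 g; bread flour: 71 g; all-purpose flour: 4 oz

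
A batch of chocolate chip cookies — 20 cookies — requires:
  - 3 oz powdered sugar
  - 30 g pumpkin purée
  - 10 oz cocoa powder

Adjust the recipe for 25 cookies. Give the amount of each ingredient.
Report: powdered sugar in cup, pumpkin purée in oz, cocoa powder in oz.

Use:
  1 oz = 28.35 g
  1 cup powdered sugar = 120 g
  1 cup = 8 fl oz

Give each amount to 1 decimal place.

powdered sugar: 0.9 cup; pumpkin purée: 1.3 oz; cocoa powder: 12.5 oz

Scaling factor: 25/20 = 5/4 = 1.25.
powdered sugar: 3 oz × 5/4 × 28.35 g/oz ÷ 120 g/cup ≈ 0.9 cup
pumpkin purée: 30 g × 5/4 ÷ 28.35 g/oz ≈ 1.3 oz
cocoa powder: 10 oz × 5/4 = 12.5 oz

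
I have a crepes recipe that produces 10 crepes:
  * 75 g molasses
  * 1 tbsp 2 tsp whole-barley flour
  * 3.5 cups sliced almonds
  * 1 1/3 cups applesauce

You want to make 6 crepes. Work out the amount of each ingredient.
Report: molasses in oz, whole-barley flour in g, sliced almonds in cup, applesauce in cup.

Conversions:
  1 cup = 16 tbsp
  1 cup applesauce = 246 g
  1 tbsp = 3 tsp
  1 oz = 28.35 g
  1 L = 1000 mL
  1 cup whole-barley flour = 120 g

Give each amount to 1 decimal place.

Scaling factor: 6/10 = 3/5 = 0.6.
molasses: 75 g × 3/5 ÷ 28.35 g/oz ≈ 1.6 oz
whole-barley flour: (1 tbsp + 2 tsp = 5/3 tbsp) × 3/5 ÷ 16 tbsp/cup × 120 g/cup = 7.5 g
sliced almonds: 3.5 cup × 3/5 = 2.1 cup
applesauce: 4/3 cup × 3/5 = 0.8 cup

molasses: 1.6 oz; whole-barley flour: 7.5 g; sliced almonds: 2.1 cup; applesauce: 0.8 cup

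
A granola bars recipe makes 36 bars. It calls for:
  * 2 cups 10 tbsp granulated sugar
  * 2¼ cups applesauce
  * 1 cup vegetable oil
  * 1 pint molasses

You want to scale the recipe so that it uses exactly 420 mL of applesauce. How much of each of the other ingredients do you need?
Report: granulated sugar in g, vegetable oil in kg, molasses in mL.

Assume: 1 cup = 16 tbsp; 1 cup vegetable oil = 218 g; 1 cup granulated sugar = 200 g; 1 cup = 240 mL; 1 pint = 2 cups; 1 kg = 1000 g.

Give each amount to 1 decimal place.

The original recipe has 540 mL of applesauce, so the scaling factor is 420 ÷ 540 = 7/9.
granulated sugar: (2 cup + 10 tbsp = 2.625 cup) × 7/9 × 200 g/cup ≈ 408.3 g
vegetable oil: 1 cup × 7/9 × 218 g/cup ÷ 1000 g/kg ≈ 0.2 kg
molasses: 1 pint × 7/9 × 2 cup/pint × 240 mL/cup ≈ 373.3 mL

granulated sugar: 408.3 g; vegetable oil: 0.2 kg; molasses: 373.3 mL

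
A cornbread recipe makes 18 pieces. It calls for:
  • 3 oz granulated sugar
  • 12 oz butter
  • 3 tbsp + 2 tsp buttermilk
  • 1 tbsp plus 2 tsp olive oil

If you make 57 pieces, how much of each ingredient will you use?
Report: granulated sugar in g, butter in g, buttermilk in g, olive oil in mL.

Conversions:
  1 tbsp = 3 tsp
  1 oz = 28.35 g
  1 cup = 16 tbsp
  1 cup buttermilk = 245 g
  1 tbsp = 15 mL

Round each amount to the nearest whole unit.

granulated sugar: 269 g; butter: 1077 g; buttermilk: 178 g; olive oil: 79 mL

Scaling factor: 57/18 = 19/6.
granulated sugar: 3 oz × 19/6 × 28.35 g/oz ≈ 269 g
butter: 12 oz × 19/6 × 28.35 g/oz ≈ 1077 g
buttermilk: (3 tbsp + 2 tsp = 11/3 tbsp) × 19/6 ÷ 16 tbsp/cup × 245 g/cup ≈ 178 g
olive oil: (1 tbsp + 2 tsp = 5/3 tbsp) × 19/6 × 15 mL/tbsp ≈ 79 mL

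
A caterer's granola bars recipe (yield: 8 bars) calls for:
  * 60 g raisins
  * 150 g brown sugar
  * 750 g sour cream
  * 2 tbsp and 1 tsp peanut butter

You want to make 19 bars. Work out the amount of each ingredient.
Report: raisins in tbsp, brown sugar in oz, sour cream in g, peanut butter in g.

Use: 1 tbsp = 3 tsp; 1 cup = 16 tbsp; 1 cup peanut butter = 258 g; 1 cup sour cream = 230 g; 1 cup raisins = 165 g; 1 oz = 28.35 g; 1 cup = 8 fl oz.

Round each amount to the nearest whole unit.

Scaling factor: 19/8 = 2.375.
raisins: 60 g × 19/8 ÷ 165 g/cup × 16 tbsp/cup ≈ 14 tbsp
brown sugar: 150 g × 19/8 ÷ 28.35 g/oz ≈ 13 oz
sour cream: 750 g × 19/8 ≈ 1781 g
peanut butter: (2 tbsp + 1 tsp = 7/3 tbsp) × 19/8 ÷ 16 tbsp/cup × 258 g/cup ≈ 89 g

raisins: 14 tbsp; brown sugar: 13 oz; sour cream: 1781 g; peanut butter: 89 g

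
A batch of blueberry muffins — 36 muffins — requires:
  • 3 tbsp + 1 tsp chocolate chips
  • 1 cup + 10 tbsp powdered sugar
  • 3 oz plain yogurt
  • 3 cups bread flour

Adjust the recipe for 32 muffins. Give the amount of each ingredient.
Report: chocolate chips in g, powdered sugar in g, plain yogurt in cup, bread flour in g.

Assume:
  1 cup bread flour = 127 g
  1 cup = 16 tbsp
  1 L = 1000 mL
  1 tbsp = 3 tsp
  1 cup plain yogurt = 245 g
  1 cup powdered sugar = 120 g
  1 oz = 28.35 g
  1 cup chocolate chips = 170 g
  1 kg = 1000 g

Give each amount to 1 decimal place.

Scaling factor: 32/36 = 8/9.
chocolate chips: (3 tbsp + 1 tsp = 10/3 tbsp) × 8/9 ÷ 16 tbsp/cup × 170 g/cup ≈ 31.5 g
powdered sugar: (1 cup + 10 tbsp = 1.625 cup) × 8/9 × 120 g/cup ≈ 173.3 g
plain yogurt: 3 oz × 8/9 × 28.35 g/oz ÷ 245 g/cup ≈ 0.3 cup
bread flour: 3 cup × 8/9 × 127 g/cup ≈ 338.7 g

chocolate chips: 31.5 g; powdered sugar: 173.3 g; plain yogurt: 0.3 cup; bread flour: 338.7 g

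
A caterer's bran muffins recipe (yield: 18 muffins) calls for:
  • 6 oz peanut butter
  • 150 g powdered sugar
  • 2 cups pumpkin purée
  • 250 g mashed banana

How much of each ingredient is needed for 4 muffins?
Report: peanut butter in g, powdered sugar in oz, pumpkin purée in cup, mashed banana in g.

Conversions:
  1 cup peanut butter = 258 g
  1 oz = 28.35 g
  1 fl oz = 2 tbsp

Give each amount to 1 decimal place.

Scaling factor: 4/18 = 2/9.
peanut butter: 6 oz × 2/9 × 28.35 g/oz = 37.8 g
powdered sugar: 150 g × 2/9 ÷ 28.35 g/oz ≈ 1.2 oz
pumpkin purée: 2 cup × 2/9 ≈ 0.4 cup
mashed banana: 250 g × 2/9 ≈ 55.6 g

peanut butter: 37.8 g; powdered sugar: 1.2 oz; pumpkin purée: 0.4 cup; mashed banana: 55.6 g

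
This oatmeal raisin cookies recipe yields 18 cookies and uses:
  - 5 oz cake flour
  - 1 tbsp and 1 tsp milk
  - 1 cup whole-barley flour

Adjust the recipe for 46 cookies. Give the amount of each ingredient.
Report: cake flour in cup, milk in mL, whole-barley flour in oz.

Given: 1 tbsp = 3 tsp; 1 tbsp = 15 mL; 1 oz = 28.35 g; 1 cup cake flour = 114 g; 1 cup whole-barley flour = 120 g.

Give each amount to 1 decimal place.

Scaling factor: 46/18 = 23/9.
cake flour: 5 oz × 23/9 × 28.35 g/oz ÷ 114 g/cup ≈ 3.2 cup
milk: (1 tbsp + 1 tsp = 4/3 tbsp) × 23/9 × 15 mL/tbsp ≈ 51.1 mL
whole-barley flour: 1 cup × 23/9 × 120 g/cup ÷ 28.35 g/oz ≈ 10.8 oz

cake flour: 3.2 cup; milk: 51.1 mL; whole-barley flour: 10.8 oz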